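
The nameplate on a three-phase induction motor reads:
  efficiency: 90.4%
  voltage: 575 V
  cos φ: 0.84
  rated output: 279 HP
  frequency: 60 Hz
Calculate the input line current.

P_out = 279 × 746 = 208134 W
P_in = P_out / η = 208134 / 0.904 = 230237 W
I_L = P_in / (√3·V_L·cosφ) = 230237 / (1.732 × 575 × 0.84) = 275 A

275 A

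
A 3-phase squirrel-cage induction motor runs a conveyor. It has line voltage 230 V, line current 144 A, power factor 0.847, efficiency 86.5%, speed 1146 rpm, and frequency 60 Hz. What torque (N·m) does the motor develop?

350 N·m

P_in = √3·V·I·cosφ = 1.732 × 230 × 144 × 0.847 = 48587 W
P_out = η·P_in = 0.865 × 48587 = 42028 W
n = 1146 rpm
ω = 2π×1146/60 = 120 rad/s
τ = P_out/ω = 42028/120 = 350 N·m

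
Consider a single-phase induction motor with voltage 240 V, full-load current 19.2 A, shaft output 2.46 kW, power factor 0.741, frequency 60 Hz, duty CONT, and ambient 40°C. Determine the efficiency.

72.0 %

P_out = 2.46 kW = 2460 W
P_in = V·I·cosφ = 240 × 19.2 × 0.741 = 3415 W
η = P_out / P_in = 2460 / 3415 = 0.720 = 72.0%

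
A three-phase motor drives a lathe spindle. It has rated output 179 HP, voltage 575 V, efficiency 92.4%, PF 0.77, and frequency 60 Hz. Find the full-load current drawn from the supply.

188 A

P_out = 179 × 746 = 133534 W
P_in = P_out / η = 133534 / 0.924 = 144517 W
I_L = P_in / (√3·V_L·cosφ) = 144517 / (1.732 × 575 × 0.77) = 188 A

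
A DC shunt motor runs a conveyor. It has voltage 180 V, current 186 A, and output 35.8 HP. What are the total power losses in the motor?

6.77 kW

P_in = V·I = 180×186 = 33480 W
P_out = 35.8×746 = 26707 W
Losses = P_in − P_out = 33480 − 26707 = 6773 W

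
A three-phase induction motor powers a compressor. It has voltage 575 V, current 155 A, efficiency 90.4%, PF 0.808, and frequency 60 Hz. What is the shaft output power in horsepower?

P_in = √3·V·I·cosφ = 1.732 × 575 × 155 × 0.808 = 124727 W
P_out = η·P_in = 0.904 × 124727 = 112753 W
= 112753/746 = 151 HP

151 HP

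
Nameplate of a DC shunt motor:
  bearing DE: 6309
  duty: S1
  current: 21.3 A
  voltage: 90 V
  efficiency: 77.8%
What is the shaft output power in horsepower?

P_in = V·I = 90 × 21.3 = 1917 W
P_out = η·P_in = 0.778 × 1917 = 1491 W
= 1491/746 = 2 HP

2 HP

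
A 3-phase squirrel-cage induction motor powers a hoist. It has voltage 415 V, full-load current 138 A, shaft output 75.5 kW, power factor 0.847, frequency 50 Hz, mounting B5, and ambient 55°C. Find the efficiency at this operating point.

89.9 %

P_out = 75.5 kW = 75500 W
P_in = √3·V_L·I_L·cosφ = 1.732 × 415 × 138 × 0.847 = 84015 W
η = P_out / P_in = 75500 / 84015 = 0.899 = 89.9%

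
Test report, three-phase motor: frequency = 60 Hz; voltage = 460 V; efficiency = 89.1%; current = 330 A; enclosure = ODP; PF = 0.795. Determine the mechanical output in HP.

P_in = √3·V·I·cosφ = 1.732 × 460 × 330 × 0.795 = 209019 W
P_out = η·P_in = 0.891 × 209019 = 186236 W
= 186236/746 = 250 HP

250 HP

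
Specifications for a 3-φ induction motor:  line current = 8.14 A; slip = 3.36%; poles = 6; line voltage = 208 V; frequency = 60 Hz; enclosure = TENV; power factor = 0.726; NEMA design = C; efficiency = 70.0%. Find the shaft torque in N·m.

12.3 N·m

P_in = √3·V·I·cosφ = 1.732 × 208 × 8.14 × 0.726 = 2129 W
P_out = η·P_in = 0.7 × 2129 = 1490 W
n_s = 120×60/6 = 1200 rpm; n = 1200×(1−0.0336) = 1160 rpm
ω = 2π×1160/60 = 121.5 rad/s
τ = P_out/ω = 1490/121.5 = 12.3 N·m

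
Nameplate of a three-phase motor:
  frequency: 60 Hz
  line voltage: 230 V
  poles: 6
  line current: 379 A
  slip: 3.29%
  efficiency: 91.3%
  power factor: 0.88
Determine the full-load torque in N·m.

P_in = √3·V·I·cosφ = 1.732 × 230 × 379 × 0.88 = 132861 W
P_out = η·P_in = 0.913 × 132861 = 121302 W
n_s = 120×60/6 = 1200 rpm; n = 1200×(1−0.0329) = 1161 rpm
ω = 2π×1161/60 = 121.6 rad/s
τ = P_out/ω = 121302/121.6 = 998 N·m

998 N·m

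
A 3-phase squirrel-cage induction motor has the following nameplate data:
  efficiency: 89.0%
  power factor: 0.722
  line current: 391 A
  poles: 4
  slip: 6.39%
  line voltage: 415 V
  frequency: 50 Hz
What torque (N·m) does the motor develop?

1230 N·m

P_in = √3·V·I·cosφ = 1.732 × 415 × 391 × 0.722 = 202913 W
P_out = η·P_in = 0.89 × 202913 = 180593 W
n_s = 120×50/4 = 1500 rpm; n = 1500×(1−0.0639) = 1404 rpm
ω = 2π×1404/60 = 147 rad/s
τ = P_out/ω = 180593/147 = 1230 N·m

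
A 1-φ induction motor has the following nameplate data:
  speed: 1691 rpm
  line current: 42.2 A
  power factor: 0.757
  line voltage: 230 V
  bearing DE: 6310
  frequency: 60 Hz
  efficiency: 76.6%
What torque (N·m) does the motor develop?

P_in = V·I·cosφ = 230 × 42.2 × 0.757 = 7347 W
P_out = η·P_in = 0.766 × 7347 = 5628 W
n = 1691 rpm
ω = 2π×1691/60 = 177.1 rad/s
τ = P_out/ω = 5628/177.1 = 31.8 N·m

31.8 N·m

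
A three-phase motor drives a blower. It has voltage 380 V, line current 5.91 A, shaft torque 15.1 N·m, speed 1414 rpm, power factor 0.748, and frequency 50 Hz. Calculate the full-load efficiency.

76.8 %

ω = 2π × 1414/60 = 148.1 rad/s; P_out = τω = 15.1 × 148.1 = 2236 W
P_in = √3·V_L·I_L·cosφ = 1.732 × 380 × 5.91 × 0.748 = 2910 W
η = P_out / P_in = 2236 / 2910 = 0.768 = 76.8%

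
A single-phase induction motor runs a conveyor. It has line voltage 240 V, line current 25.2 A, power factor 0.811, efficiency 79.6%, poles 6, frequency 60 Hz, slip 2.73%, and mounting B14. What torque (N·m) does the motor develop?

31.9 N·m

P_in = V·I·cosφ = 240 × 25.2 × 0.811 = 4905 W
P_out = η·P_in = 0.796 × 4905 = 3904 W
n_s = 120×60/6 = 1200 rpm; n = 1200×(1−0.0273) = 1167 rpm
ω = 2π×1167/60 = 122.2 rad/s
τ = P_out/ω = 3904/122.2 = 31.9 N·m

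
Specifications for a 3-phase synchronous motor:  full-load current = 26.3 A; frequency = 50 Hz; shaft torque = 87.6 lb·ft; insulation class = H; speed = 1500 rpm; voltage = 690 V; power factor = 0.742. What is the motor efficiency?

τ = 87.6 lb·ft × 1.356 = 118.8 N·m
ω = 2π × 1500/60 = 157.1 rad/s; P_out = τω = 118.8 × 157.1 = 18663 W
P_in = √3·V_L·I_L·cosφ = 1.732 × 690 × 26.3 × 0.742 = 23322 W
η = P_out / P_in = 18663 / 23322 = 0.800 = 80.0%

80.0 %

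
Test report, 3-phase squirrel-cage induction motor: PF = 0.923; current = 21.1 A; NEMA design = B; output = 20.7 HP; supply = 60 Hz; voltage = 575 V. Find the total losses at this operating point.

P_in = √3·V·I·cosφ = 1.732×575×21.1×0.923 = 19395 W
P_out = 20.7×746 = 15442 W
Losses = P_in − P_out = 19395 − 15442 = 3953 W

3.95 kW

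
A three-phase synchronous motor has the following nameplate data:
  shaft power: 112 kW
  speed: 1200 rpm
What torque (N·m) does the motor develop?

ω = 2π × 1200/60 = 125.7 rad/s
τ = P/ω = 112000/125.7 = 891 N·m

891 N·m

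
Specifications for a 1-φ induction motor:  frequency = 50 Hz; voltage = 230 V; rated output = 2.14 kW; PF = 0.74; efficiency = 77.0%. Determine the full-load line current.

P_out = 2.14 kW = 2140 W
P_in = P_out / η = 2140 / 0.770 = 2779 W
I = P_in / (V·cosφ) = 2779 / (230 × 0.74) = 16.3 A

16.3 A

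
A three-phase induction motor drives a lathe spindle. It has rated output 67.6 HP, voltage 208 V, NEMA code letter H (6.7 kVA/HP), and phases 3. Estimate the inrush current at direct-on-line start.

S_LR = 6.7 × 67.6 = 452.92 kVA
I_LR = S_LR/(√3·V_L) = 452920/(1.732×208) = 1260 A

1260 A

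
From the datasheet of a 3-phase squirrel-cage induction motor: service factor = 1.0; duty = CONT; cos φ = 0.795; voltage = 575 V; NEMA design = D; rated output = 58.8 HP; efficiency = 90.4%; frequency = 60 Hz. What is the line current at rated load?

P_out = 58.8 × 746 = 43865 W
P_in = P_out / η = 43865 / 0.904 = 48523 W
I_L = P_in / (√3·V_L·cosφ) = 48523 / (1.732 × 575 × 0.795) = 61.3 A

61.3 A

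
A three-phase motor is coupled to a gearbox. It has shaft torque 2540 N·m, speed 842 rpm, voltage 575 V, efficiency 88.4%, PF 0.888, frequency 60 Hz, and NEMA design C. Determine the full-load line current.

286 A

ω = 2π×842/60 = 88.17 rad/s; P_out = τω = 2540 × 88.17 = 223952 W
P_in = P_out / η = 223952 / 0.884 = 253339 W
I_L = P_in / (√3·V_L·cosφ) = 253339 / (1.732 × 575 × 0.888) = 286 A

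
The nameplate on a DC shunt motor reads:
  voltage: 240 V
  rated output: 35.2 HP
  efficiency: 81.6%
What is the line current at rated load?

P_out = 35.2 × 746 = 26259 W
P_in = P_out / η = 26259 / 0.816 = 32180 W
I = P_in / V = 32180 / 240 = 134 A

134 A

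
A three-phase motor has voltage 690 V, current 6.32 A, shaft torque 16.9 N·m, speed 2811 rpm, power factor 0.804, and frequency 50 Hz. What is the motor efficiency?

ω = 2π × 2811/60 = 294.4 rad/s; P_out = τω = 16.9 × 294.4 = 4975 W
P_in = √3·V_L·I_L·cosφ = 1.732 × 690 × 6.32 × 0.804 = 6073 W
η = P_out / P_in = 4975 / 6073 = 0.819 = 81.9%

81.9 %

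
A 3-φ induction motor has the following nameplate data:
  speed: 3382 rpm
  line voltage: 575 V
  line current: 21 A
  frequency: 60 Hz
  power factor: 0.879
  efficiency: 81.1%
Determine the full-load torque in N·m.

P_in = √3·V·I·cosφ = 1.732 × 575 × 21 × 0.879 = 18383 W
P_out = η·P_in = 0.811 × 18383 = 14909 W
n = 3382 rpm
ω = 2π×3382/60 = 354.2 rad/s
τ = P_out/ω = 14909/354.2 = 42.1 N·m

42.1 N·m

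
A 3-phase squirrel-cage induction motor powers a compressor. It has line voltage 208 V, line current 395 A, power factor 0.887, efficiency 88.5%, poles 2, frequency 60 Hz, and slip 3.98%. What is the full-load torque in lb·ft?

228 lb·ft

P_in = √3·V·I·cosφ = 1.732 × 208 × 395 × 0.887 = 126221 W
P_out = η·P_in = 0.885 × 126221 = 111706 W
n_s = 120×60/2 = 3600 rpm; n = 3600×(1−0.0398) = 3457 rpm
ω = 2π×3457/60 = 362 rad/s
τ = P_out/ω = 111706/362 = 308.6 N·m
In lb·ft: 308.6/1.356 = 228 lb·ft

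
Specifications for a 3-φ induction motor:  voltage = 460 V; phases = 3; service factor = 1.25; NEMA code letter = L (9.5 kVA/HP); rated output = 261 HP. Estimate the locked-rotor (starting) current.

S_LR = 9.5 × 261 = 2479.5 kVA
I_LR = S_LR/(√3·V_L) = 2479500/(1.732×460) = 3110 A

3110 A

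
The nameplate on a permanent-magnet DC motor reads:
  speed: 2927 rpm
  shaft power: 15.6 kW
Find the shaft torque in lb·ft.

37.5 lb·ft

ω = 2π × 2927/60 = 306.5 rad/s
τ = P/ω = 15600/306.5 = 50.9 N·m
In lb·ft: 50.9/1.356 = 37.5 lb·ft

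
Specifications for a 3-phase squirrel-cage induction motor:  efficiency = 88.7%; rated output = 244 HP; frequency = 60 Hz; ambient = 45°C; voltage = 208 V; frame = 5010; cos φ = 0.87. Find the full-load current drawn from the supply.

P_out = 244 × 746 = 182024 W
P_in = P_out / η = 182024 / 0.887 = 205213 W
I_L = P_in / (√3·V_L·cosφ) = 205213 / (1.732 × 208 × 0.87) = 655 A

655 A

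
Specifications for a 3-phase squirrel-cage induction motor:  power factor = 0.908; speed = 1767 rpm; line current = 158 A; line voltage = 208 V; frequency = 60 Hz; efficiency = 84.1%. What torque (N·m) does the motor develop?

P_in = √3·V·I·cosφ = 1.732 × 208 × 158 × 0.908 = 51684 W
P_out = η·P_in = 0.841 × 51684 = 43466 W
n = 1767 rpm
ω = 2π×1767/60 = 185 rad/s
τ = P_out/ω = 43466/185 = 235 N·m

235 N·m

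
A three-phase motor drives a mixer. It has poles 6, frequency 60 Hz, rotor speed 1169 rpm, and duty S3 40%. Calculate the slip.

2.58 %

n_s = 120f/p = 120×60/6 = 1200 rpm
s = (n_s − n)/n_s = (1200 − 1169)/1200 = 0.0258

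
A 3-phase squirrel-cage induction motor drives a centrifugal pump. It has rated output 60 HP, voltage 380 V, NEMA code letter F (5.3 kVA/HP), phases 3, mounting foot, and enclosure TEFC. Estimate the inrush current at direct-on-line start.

483 A

S_LR = 5.3 × 60 = 318 kVA
I_LR = S_LR/(√3·V_L) = 318000/(1.732×380) = 483 A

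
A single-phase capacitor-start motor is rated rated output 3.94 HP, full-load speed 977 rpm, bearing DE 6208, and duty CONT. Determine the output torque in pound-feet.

21.2 lb·ft

P_out = 3.94 × 746 = 2939 W
ω = 2π × 977/60 = 102.3 rad/s
τ = P_out/ω = 2939/102.3 = 28.73 N·m
In lb·ft: 28.73/1.356 = 21.2 lb·ft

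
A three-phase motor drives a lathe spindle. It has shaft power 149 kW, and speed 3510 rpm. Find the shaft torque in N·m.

ω = 2π × 3510/60 = 367.6 rad/s
τ = P/ω = 149000/367.6 = 405 N·m

405 N·m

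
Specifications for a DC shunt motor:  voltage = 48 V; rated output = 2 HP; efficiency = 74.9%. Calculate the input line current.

P_out = 2 × 746 = 1492 W
P_in = P_out / η = 1492 / 0.749 = 1992 W
I = P_in / V = 1992 / 48 = 41.5 A

41.5 A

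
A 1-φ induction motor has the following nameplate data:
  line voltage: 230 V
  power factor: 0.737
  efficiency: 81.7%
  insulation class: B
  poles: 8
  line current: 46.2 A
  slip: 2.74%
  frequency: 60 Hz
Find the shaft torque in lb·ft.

P_in = V·I·cosφ = 230 × 46.2 × 0.737 = 7831 W
P_out = η·P_in = 0.817 × 7831 = 6398 W
n_s = 120×60/8 = 900 rpm; n = 900×(1−0.0274) = 875 rpm
ω = 2π×875/60 = 91.63 rad/s
τ = P_out/ω = 6398/91.63 = 69.82 N·m
In lb·ft: 69.82/1.356 = 51.5 lb·ft

51.5 lb·ft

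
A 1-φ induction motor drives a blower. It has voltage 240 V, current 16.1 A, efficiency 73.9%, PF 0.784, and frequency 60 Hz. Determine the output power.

2.24 kW

P_in = V·I·cosφ = 240 × 16.1 × 0.784 = 3029 W
P_out = η·P_in = 0.739 × 3029 = 2238 W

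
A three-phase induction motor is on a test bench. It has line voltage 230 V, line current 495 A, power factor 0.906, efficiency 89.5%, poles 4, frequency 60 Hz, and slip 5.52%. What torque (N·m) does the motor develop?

P_in = √3·V·I·cosφ = 1.732 × 230 × 495 × 0.906 = 178653 W
P_out = η·P_in = 0.895 × 178653 = 159894 W
n_s = 120×60/4 = 1800 rpm; n = 1800×(1−0.0552) = 1701 rpm
ω = 2π×1701/60 = 178.1 rad/s
τ = P_out/ω = 159894/178.1 = 898 N·m

898 N·m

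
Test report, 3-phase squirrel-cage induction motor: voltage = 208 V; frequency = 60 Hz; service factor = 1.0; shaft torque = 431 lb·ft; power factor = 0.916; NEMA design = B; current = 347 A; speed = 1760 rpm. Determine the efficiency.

τ = 431 lb·ft × 1.356 = 584.4 N·m
ω = 2π × 1760/60 = 184.3 rad/s; P_out = τω = 584.4 × 184.3 = 107705 W
P_in = √3·V_L·I_L·cosφ = 1.732 × 208 × 347 × 0.916 = 114508 W
η = P_out / P_in = 107705 / 114508 = 0.941 = 94.1%

94.1 %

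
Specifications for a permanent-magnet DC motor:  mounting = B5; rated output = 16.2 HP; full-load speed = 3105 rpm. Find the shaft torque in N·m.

37.2 N·m

P_out = 16.2 × 746 = 12085 W
ω = 2π × 3105/60 = 325.2 rad/s
τ = P_out/ω = 12085/325.2 = 37.2 N·m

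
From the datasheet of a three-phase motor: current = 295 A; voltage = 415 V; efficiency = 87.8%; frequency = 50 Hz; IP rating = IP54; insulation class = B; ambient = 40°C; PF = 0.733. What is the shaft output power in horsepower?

183 HP

P_in = √3·V·I·cosφ = 1.732 × 415 × 295 × 0.733 = 155425 W
P_out = η·P_in = 0.878 × 155425 = 136463 W
= 136463/746 = 183 HP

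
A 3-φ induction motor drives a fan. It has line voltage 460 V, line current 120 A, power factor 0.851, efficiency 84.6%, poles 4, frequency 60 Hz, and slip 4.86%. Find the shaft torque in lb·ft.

283 lb·ft

P_in = √3·V·I·cosφ = 1.732 × 460 × 120 × 0.851 = 81361 W
P_out = η·P_in = 0.846 × 81361 = 68831 W
n_s = 120×60/4 = 1800 rpm; n = 1800×(1−0.0486) = 1713 rpm
ω = 2π×1713/60 = 179.4 rad/s
τ = P_out/ω = 68831/179.4 = 383.7 N·m
In lb·ft: 383.7/1.356 = 283 lb·ft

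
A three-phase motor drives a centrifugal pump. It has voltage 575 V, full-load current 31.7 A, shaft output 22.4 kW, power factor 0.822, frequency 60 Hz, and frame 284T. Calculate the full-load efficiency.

86.3 %

P_out = 22.4 kW = 22400 W
P_in = √3·V_L·I_L·cosφ = 1.732 × 575 × 31.7 × 0.822 = 25951 W
η = P_out / P_in = 22400 / 25951 = 0.863 = 86.3%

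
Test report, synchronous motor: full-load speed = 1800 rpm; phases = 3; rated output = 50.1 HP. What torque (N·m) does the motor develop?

198 N·m

P_out = 50.1 × 746 = 37375 W
ω = 2π × 1800/60 = 188.5 rad/s
τ = P_out/ω = 37375/188.5 = 198 N·m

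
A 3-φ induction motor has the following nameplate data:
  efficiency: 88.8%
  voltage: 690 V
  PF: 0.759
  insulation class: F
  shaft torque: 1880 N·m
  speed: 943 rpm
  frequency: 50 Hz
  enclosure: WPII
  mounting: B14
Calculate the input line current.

230 A

ω = 2π×943/60 = 98.75 rad/s; P_out = τω = 1880 × 98.75 = 185650 W
P_in = P_out / η = 185650 / 0.888 = 209065 W
I_L = P_in / (√3·V_L·cosφ) = 209065 / (1.732 × 690 × 0.759) = 230 A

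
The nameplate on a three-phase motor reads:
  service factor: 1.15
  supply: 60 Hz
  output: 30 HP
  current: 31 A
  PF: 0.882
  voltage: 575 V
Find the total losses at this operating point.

P_in = √3·V·I·cosφ = 1.732×575×31×0.882 = 27230 W
P_out = 30×746 = 22380 W
Losses = P_in − P_out = 27230 − 22380 = 4850 W

4850 W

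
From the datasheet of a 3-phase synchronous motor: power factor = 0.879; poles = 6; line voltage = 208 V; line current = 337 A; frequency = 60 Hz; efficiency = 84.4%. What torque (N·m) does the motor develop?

P_in = √3·V·I·cosφ = 1.732 × 208 × 337 × 0.879 = 106716 W
P_out = η·P_in = 0.844 × 106716 = 90068 W
n = n_s = 120×60/6 = 1200 rpm (synchronous)
ω = 2π×1200/60 = 125.7 rad/s
τ = P_out/ω = 90068/125.7 = 717 N·m

717 N·m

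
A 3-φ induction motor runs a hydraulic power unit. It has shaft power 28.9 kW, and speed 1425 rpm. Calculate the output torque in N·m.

ω = 2π × 1425/60 = 149.2 rad/s
τ = P/ω = 28900/149.2 = 194 N·m

194 N·m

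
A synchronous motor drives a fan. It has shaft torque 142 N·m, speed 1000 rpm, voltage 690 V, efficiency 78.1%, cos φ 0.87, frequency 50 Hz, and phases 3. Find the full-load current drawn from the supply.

18.3 A

ω = 2π×1000/60 = 104.7 rad/s; P_out = τω = 142 × 104.7 = 14867 W
P_in = P_out / η = 14867 / 0.781 = 19036 W
I_L = P_in / (√3·V_L·cosφ) = 19036 / (1.732 × 690 × 0.87) = 18.3 A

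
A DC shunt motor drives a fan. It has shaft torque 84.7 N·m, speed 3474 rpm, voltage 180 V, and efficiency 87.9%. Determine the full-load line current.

195 A

ω = 2π×3474/60 = 363.8 rad/s; P_out = τω = 84.7 × 363.8 = 30814 W
P_in = P_out / η = 30814 / 0.879 = 35056 W
I = P_in / V = 35056 / 180 = 195 A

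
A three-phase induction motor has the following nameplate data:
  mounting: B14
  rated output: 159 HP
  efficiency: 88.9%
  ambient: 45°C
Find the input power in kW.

133 kW

P_out = 159 × 746 = 118614 W
P_in = P_out/η = 118614/0.889 = 133424 W = 133 kW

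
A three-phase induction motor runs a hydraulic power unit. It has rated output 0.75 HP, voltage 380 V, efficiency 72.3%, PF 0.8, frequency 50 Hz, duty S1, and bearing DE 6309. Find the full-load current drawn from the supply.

1.47 A

P_out = 0.75 × 746 = 560 W
P_in = P_out / η = 560 / 0.723 = 775 W
I_L = P_in / (√3·V_L·cosφ) = 775 / (1.732 × 380 × 0.8) = 1.47 A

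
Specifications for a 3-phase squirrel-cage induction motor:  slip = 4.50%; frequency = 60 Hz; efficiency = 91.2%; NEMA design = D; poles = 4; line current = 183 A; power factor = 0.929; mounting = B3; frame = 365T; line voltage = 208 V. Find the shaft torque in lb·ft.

229 lb·ft

P_in = √3·V·I·cosφ = 1.732 × 208 × 183 × 0.929 = 61246 W
P_out = η·P_in = 0.912 × 61246 = 55856 W
n_s = 120×60/4 = 1800 rpm; n = 1800×(1−0.045) = 1719 rpm
ω = 2π×1719/60 = 180 rad/s
τ = P_out/ω = 55856/180 = 310.3 N·m
In lb·ft: 310.3/1.356 = 229 lb·ft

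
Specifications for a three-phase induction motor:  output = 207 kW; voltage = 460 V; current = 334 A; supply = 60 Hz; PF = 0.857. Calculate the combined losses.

P_in = √3·V·I·cosφ = 1.732×460×334×0.857 = 228052 W
P_out = 207000 W
Losses = P_in − P_out = 228052 − 207000 = 21052 W

21.1 kW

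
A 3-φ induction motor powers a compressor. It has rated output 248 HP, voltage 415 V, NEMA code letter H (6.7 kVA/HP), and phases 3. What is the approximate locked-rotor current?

2310 A

S_LR = 6.7 × 248 = 1661.6 kVA
I_LR = S_LR/(√3·V_L) = 1661600/(1.732×415) = 2310 A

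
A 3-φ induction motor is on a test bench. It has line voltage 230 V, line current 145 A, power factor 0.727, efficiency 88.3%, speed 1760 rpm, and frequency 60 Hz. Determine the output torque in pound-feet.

148 lb·ft

P_in = √3·V·I·cosφ = 1.732 × 230 × 145 × 0.727 = 41993 W
P_out = η·P_in = 0.883 × 41993 = 37080 W
n = 1760 rpm
ω = 2π×1760/60 = 184.3 rad/s
τ = P_out/ω = 37080/184.3 = 201.2 N·m
In lb·ft: 201.2/1.356 = 148 lb·ft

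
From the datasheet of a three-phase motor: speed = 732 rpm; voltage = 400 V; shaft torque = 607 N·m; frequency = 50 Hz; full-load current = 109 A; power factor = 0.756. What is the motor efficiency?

ω = 2π × 732/60 = 76.65 rad/s; P_out = τω = 607 × 76.65 = 46527 W
P_in = √3·V_L·I_L·cosφ = 1.732 × 400 × 109 × 0.756 = 57089 W
η = P_out / P_in = 46527 / 57089 = 0.815 = 81.5%

81.5 %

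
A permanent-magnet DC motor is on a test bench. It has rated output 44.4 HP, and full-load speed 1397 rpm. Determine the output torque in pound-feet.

167 lb·ft

P_out = 44.4 × 746 = 33122 W
ω = 2π × 1397/60 = 146.3 rad/s
τ = P_out/ω = 33122/146.3 = 226.4 N·m
In lb·ft: 226.4/1.356 = 167 lb·ft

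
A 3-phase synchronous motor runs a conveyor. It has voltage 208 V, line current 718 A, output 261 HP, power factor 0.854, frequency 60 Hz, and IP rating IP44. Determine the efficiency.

P_out = 261 × 746 = 194706 W
P_in = √3·V_L·I_L·cosφ = 1.732 × 208 × 718 × 0.854 = 220899 W
η = P_out / P_in = 194706 / 220899 = 0.881 = 88.1%

88.1 %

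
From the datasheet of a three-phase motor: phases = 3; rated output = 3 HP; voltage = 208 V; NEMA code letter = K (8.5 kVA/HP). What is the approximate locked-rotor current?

S_LR = 8.5 × 3 = 25.5 kVA
I_LR = S_LR/(√3·V_L) = 25500/(1.732×208) = 70.8 A

70.8 A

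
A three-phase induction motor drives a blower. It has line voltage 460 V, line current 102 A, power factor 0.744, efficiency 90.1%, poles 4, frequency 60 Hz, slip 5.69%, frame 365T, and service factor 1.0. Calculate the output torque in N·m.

P_in = √3·V·I·cosφ = 1.732 × 460 × 102 × 0.744 = 60461 W
P_out = η·P_in = 0.901 × 60461 = 54475 W
n_s = 120×60/4 = 1800 rpm; n = 1800×(1−0.0569) = 1698 rpm
ω = 2π×1698/60 = 177.8 rad/s
τ = P_out/ω = 54475/177.8 = 306 N·m

306 N·m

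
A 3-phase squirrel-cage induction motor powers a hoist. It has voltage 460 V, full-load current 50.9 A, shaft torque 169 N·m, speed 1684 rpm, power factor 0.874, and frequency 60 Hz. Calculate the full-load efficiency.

84.1 %

ω = 2π × 1684/60 = 176.3 rad/s; P_out = τω = 169 × 176.3 = 29795 W
P_in = √3·V_L·I_L·cosφ = 1.732 × 460 × 50.9 × 0.874 = 35443 W
η = P_out / P_in = 29795 / 35443 = 0.841 = 84.1%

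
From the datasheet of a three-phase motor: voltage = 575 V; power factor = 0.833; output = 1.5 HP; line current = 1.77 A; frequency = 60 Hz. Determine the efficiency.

P_out = 1.5 × 746 = 1119 W
P_in = √3·V_L·I_L·cosφ = 1.732 × 575 × 1.77 × 0.833 = 1468 W
η = P_out / P_in = 1119 / 1468 = 0.762 = 76.2%

76.2 %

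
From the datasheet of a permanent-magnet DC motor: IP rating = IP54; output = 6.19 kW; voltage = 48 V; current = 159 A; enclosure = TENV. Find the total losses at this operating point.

1440 W

P_in = V·I = 48×159 = 7632 W
P_out = 6190 W
Losses = P_in − P_out = 7632 − 6190 = 1442 W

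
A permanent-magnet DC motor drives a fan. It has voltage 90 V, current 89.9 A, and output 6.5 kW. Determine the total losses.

P_in = V·I = 90×89.9 = 8091 W
P_out = 6500 W
Losses = P_in − P_out = 8091 − 6500 = 1591 W

1590 W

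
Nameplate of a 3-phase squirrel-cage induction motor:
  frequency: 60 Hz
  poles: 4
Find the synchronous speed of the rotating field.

1800 rpm

n_s = 120f/p = 120×60/4 = 1800 rpm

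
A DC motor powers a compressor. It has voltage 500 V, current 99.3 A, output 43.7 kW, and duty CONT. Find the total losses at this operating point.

P_in = V·I = 500×99.3 = 49650 W
P_out = 43700 W
Losses = P_in − P_out = 49650 − 43700 = 5950 W

5950 W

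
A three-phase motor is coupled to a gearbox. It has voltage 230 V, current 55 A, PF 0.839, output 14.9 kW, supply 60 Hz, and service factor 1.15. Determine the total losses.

3480 W

P_in = √3·V·I·cosφ = 1.732×230×55×0.839 = 18382 W
P_out = 14900 W
Losses = P_in − P_out = 18382 − 14900 = 3482 W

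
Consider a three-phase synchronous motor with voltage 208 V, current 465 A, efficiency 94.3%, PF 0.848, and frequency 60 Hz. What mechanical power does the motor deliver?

P_in = √3·V·I·cosφ = 1.732 × 208 × 465 × 0.848 = 142056 W
P_out = η·P_in = 0.943 × 142056 = 133959 W

134 kW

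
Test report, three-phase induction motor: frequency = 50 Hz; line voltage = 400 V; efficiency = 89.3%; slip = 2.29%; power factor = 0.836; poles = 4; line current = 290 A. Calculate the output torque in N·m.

P_in = √3·V·I·cosφ = 1.732 × 400 × 290 × 0.836 = 167962 W
P_out = η·P_in = 0.893 × 167962 = 149990 W
n_s = 120×50/4 = 1500 rpm; n = 1500×(1−0.0229) = 1466 rpm
ω = 2π×1466/60 = 153.5 rad/s
τ = P_out/ω = 149990/153.5 = 977 N·m

977 N·m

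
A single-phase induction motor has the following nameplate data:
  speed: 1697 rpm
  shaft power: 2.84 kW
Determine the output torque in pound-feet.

ω = 2π × 1697/60 = 177.7 rad/s
τ = P/ω = 2840/177.7 = 15.98 N·m
In lb·ft: 15.98/1.356 = 11.8 lb·ft

11.8 lb·ft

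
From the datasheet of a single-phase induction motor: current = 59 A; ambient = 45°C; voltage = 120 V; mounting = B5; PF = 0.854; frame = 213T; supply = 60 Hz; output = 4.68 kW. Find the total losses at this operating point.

P_in = V·I·cosφ = 120×59×0.854 = 6046 W
P_out = 4680 W
Losses = P_in − P_out = 6046 − 4680 = 1366 W

1370 W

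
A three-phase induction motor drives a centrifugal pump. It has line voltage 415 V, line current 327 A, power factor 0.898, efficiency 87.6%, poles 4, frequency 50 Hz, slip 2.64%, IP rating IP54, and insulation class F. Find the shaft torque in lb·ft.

892 lb·ft

P_in = √3·V·I·cosφ = 1.732 × 415 × 327 × 0.898 = 211067 W
P_out = η·P_in = 0.876 × 211067 = 184895 W
n_s = 120×50/4 = 1500 rpm; n = 1500×(1−0.0264) = 1460 rpm
ω = 2π×1460/60 = 152.9 rad/s
τ = P_out/ω = 184895/152.9 = 1209 N·m
In lb·ft: 1209/1.356 = 892 lb·ft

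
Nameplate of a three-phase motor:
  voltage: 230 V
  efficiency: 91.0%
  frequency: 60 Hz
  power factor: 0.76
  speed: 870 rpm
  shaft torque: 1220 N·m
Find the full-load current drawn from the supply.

403 A

ω = 2π×870/60 = 91.11 rad/s; P_out = τω = 1220 × 91.11 = 111154 W
P_in = P_out / η = 111154 / 0.910 = 122147 W
I_L = P_in / (√3·V_L·cosφ) = 122147 / (1.732 × 230 × 0.76) = 403 A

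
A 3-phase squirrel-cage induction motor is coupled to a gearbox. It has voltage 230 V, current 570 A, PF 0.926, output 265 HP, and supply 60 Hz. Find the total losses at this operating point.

12.6 kW

P_in = √3·V·I·cosφ = 1.732×230×570×0.926 = 210262 W
P_out = 265×746 = 197690 W
Losses = P_in − P_out = 210262 − 197690 = 12572 W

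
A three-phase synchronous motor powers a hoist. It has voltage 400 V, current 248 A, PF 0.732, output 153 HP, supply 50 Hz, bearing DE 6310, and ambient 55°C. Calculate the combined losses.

P_in = √3·V·I·cosφ = 1.732×400×248×0.732 = 125768 W
P_out = 153×746 = 114138 W
Losses = P_in − P_out = 125768 − 114138 = 11630 W

11600 W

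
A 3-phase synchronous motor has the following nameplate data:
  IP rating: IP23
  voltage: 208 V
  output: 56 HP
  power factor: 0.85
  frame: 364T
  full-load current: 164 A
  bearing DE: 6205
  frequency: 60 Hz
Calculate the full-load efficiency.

P_out = 56 × 746 = 41776 W
P_in = √3·V_L·I_L·cosφ = 1.732 × 208 × 164 × 0.85 = 50220 W
η = P_out / P_in = 41776 / 50220 = 0.832 = 83.2%

83.2 %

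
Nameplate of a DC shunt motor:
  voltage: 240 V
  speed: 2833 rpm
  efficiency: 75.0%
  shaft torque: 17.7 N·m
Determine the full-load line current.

ω = 2π×2833/60 = 296.7 rad/s; P_out = τω = 17.7 × 296.7 = 5252 W
P_in = P_out / η = 5252 / 0.750 = 7003 W
I = P_in / V = 7003 / 240 = 29.2 A

29.2 A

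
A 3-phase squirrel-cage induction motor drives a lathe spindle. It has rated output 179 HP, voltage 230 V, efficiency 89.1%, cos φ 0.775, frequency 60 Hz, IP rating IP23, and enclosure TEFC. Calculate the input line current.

P_out = 179 × 746 = 133534 W
P_in = P_out / η = 133534 / 0.891 = 149870 W
I_L = P_in / (√3·V_L·cosφ) = 149870 / (1.732 × 230 × 0.775) = 485 A

485 A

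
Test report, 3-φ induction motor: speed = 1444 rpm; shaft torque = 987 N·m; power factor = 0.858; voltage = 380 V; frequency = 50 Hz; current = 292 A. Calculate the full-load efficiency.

90.5 %

ω = 2π × 1444/60 = 151.2 rad/s; P_out = τω = 987 × 151.2 = 149234 W
P_in = √3·V_L·I_L·cosφ = 1.732 × 380 × 292 × 0.858 = 164893 W
η = P_out / P_in = 149234 / 164893 = 0.905 = 90.5%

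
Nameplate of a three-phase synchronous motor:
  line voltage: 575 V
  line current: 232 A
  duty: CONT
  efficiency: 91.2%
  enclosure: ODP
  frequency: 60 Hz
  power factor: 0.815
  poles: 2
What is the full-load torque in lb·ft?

P_in = √3·V·I·cosφ = 1.732 × 575 × 232 × 0.815 = 188305 W
P_out = η·P_in = 0.912 × 188305 = 171734 W
n = n_s = 120×60/2 = 3600 rpm (synchronous)
ω = 2π×3600/60 = 377 rad/s
τ = P_out/ω = 171734/377 = 455.5 N·m
In lb·ft: 455.5/1.356 = 336 lb·ft

336 lb·ft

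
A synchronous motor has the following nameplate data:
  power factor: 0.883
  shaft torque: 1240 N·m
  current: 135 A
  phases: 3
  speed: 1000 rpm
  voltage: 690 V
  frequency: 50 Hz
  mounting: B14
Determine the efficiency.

ω = 2π × 1000/60 = 104.7 rad/s; P_out = τω = 1240 × 104.7 = 129828 W
P_in = √3·V_L·I_L·cosφ = 1.732 × 690 × 135 × 0.883 = 142460 W
η = P_out / P_in = 129828 / 142460 = 0.911 = 91.1%

91.1 %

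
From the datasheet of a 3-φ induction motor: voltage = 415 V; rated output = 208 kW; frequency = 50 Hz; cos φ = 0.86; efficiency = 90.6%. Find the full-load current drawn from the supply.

371 A

P_out = 208 kW = 208000 W
P_in = P_out / η = 208000 / 0.906 = 229581 W
I_L = P_in / (√3·V_L·cosφ) = 229581 / (1.732 × 415 × 0.86) = 371 A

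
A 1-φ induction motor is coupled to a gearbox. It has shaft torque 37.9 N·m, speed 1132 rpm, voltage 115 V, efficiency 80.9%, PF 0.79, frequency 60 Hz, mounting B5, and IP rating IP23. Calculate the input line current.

61.1 A

ω = 2π×1132/60 = 118.5 rad/s; P_out = τω = 37.9 × 118.5 = 4491 W
P_in = P_out / η = 4491 / 0.809 = 5551 W
I = P_in / (V·cosφ) = 5551 / (115 × 0.79) = 61.1 A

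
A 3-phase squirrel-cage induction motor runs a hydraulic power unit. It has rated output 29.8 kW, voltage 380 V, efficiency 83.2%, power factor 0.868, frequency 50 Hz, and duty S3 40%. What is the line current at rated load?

P_out = 29.8 kW = 29800 W
P_in = P_out / η = 29800 / 0.832 = 35817 W
I_L = P_in / (√3·V_L·cosφ) = 35817 / (1.732 × 380 × 0.868) = 62.7 A

62.7 A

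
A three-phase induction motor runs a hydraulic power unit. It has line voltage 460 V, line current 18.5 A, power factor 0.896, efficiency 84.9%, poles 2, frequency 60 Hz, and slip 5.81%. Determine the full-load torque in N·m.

31.6 N·m

P_in = √3·V·I·cosφ = 1.732 × 460 × 18.5 × 0.896 = 13206 W
P_out = η·P_in = 0.849 × 13206 = 11212 W
n_s = 120×60/2 = 3600 rpm; n = 3600×(1−0.0581) = 3391 rpm
ω = 2π×3391/60 = 355.1 rad/s
τ = P_out/ω = 11212/355.1 = 31.6 N·m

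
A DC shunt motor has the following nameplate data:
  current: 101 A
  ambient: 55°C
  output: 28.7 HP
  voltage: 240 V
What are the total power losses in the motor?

P_in = V·I = 240×101 = 24240 W
P_out = 28.7×746 = 21410 W
Losses = P_in − P_out = 24240 − 21410 = 2830 W

2830 W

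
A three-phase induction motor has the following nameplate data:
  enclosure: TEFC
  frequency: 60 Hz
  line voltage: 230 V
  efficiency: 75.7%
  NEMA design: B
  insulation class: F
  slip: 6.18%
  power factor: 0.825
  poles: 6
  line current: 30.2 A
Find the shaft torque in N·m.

63.7 N·m

P_in = √3·V·I·cosφ = 1.732 × 230 × 30.2 × 0.825 = 9925 W
P_out = η·P_in = 0.757 × 9925 = 7513 W
n_s = 120×60/6 = 1200 rpm; n = 1200×(1−0.0618) = 1126 rpm
ω = 2π×1126/60 = 117.9 rad/s
τ = P_out/ω = 7513/117.9 = 63.7 N·m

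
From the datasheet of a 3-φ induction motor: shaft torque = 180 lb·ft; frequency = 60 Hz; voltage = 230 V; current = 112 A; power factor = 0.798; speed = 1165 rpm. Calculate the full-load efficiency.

τ = 180 lb·ft × 1.356 = 244.1 N·m
ω = 2π × 1165/60 = 122 rad/s; P_out = τω = 244.1 × 122 = 29780 W
P_in = √3·V_L·I_L·cosφ = 1.732 × 230 × 112 × 0.798 = 35604 W
η = P_out / P_in = 29780 / 35604 = 0.836 = 83.6%

83.6 %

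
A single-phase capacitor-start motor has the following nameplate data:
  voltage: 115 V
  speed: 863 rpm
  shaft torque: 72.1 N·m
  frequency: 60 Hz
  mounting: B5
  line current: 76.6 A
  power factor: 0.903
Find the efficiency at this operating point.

ω = 2π × 863/60 = 90.37 rad/s; P_out = τω = 72.1 × 90.37 = 6516 W
P_in = V·I·cosφ = 115 × 76.6 × 0.903 = 7955 W
η = P_out / P_in = 6516 / 7955 = 0.819 = 81.9%

81.9 %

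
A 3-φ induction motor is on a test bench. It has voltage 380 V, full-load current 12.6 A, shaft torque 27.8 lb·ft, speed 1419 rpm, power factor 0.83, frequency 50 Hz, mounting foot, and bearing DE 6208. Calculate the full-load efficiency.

81.4 %

τ = 27.8 lb·ft × 1.356 = 37.7 N·m
ω = 2π × 1419/60 = 148.6 rad/s; P_out = τω = 37.7 × 148.6 = 5602 W
P_in = √3·V_L·I_L·cosφ = 1.732 × 380 × 12.6 × 0.83 = 6883 W
η = P_out / P_in = 5602 / 6883 = 0.814 = 81.4%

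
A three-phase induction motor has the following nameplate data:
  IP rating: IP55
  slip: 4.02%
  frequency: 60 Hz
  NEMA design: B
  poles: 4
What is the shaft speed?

n_s = 120f/p = 120×60/4 = 1800 rpm
n = n_s(1 − s) = 1800 × (1 − 0.0402) = 1728 rpm

1728 rpm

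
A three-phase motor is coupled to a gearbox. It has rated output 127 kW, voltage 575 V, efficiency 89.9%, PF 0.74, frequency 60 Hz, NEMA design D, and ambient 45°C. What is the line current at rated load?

192 A

P_out = 127 kW = 127000 W
P_in = P_out / η = 127000 / 0.899 = 141268 W
I_L = P_in / (√3·V_L·cosφ) = 141268 / (1.732 × 575 × 0.74) = 192 A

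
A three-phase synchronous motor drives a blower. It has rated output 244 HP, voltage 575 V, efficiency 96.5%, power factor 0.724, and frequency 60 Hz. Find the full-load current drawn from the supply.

262 A

P_out = 244 × 746 = 182024 W
P_in = P_out / η = 182024 / 0.965 = 188626 W
I_L = P_in / (√3·V_L·cosφ) = 188626 / (1.732 × 575 × 0.724) = 262 A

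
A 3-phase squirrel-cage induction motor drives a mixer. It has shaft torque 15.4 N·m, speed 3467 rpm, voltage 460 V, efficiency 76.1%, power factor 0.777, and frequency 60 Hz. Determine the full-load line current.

ω = 2π×3467/60 = 363.1 rad/s; P_out = τω = 15.4 × 363.1 = 5592 W
P_in = P_out / η = 5592 / 0.761 = 7348 W
I_L = P_in / (√3·V_L·cosφ) = 7348 / (1.732 × 460 × 0.777) = 11.9 A

11.9 A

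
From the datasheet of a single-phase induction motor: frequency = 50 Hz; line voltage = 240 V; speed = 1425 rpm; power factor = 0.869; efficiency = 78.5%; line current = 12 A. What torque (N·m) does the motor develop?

13.2 N·m

P_in = V·I·cosφ = 240 × 12 × 0.869 = 2503 W
P_out = η·P_in = 0.785 × 2503 = 1965 W
n = 1425 rpm
ω = 2π×1425/60 = 149.2 rad/s
τ = P_out/ω = 1965/149.2 = 13.2 N·m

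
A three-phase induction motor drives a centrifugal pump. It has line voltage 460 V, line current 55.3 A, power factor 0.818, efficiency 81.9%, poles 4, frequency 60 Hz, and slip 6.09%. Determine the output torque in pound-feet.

123 lb·ft

P_in = √3·V·I·cosφ = 1.732 × 460 × 55.3 × 0.818 = 36040 W
P_out = η·P_in = 0.819 × 36040 = 29517 W
n_s = 120×60/4 = 1800 rpm; n = 1800×(1−0.0609) = 1690 rpm
ω = 2π×1690/60 = 177 rad/s
τ = P_out/ω = 29517/177 = 166.8 N·m
In lb·ft: 166.8/1.356 = 123 lb·ft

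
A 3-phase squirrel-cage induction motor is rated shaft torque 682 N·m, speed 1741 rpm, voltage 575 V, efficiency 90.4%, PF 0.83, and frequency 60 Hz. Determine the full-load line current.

ω = 2π×1741/60 = 182.3 rad/s; P_out = τω = 682 × 182.3 = 124329 W
P_in = P_out / η = 124329 / 0.904 = 137532 W
I_L = P_in / (√3·V_L·cosφ) = 137532 / (1.732 × 575 × 0.83) = 166 A

166 A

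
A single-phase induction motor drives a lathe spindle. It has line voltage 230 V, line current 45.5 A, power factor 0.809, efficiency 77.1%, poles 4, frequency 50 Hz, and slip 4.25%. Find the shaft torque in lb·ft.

P_in = V·I·cosφ = 230 × 45.5 × 0.809 = 8466 W
P_out = η·P_in = 0.771 × 8466 = 6527 W
n_s = 120×50/4 = 1500 rpm; n = 1500×(1−0.0425) = 1436 rpm
ω = 2π×1436/60 = 150.4 rad/s
τ = P_out/ω = 6527/150.4 = 43.4 N·m
In lb·ft: 43.4/1.356 = 32 lb·ft

32 lb·ft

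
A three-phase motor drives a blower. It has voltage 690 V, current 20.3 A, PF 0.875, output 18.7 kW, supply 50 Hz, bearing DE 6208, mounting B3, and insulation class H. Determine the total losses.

2530 W

P_in = √3·V·I·cosφ = 1.732×690×20.3×0.875 = 21228 W
P_out = 18700 W
Losses = P_in − P_out = 21228 − 18700 = 2528 W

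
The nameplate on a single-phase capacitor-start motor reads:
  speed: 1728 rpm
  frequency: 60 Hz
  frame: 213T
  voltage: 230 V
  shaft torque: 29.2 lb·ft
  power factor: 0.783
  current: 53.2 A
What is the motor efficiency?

τ = 29.2 lb·ft × 1.356 = 39.6 N·m
ω = 2π × 1728/60 = 181 rad/s; P_out = τω = 39.6 × 181 = 7168 W
P_in = V·I·cosφ = 230 × 53.2 × 0.783 = 9581 W
η = P_out / P_in = 7168 / 9581 = 0.748 = 74.8%

74.8 %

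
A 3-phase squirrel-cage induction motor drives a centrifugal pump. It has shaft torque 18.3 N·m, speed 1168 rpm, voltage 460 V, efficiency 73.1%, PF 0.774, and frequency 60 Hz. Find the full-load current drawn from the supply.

4.97 A

ω = 2π×1168/60 = 122.3 rad/s; P_out = τω = 18.3 × 122.3 = 2238 W
P_in = P_out / η = 2238 / 0.731 = 3062 W
I_L = P_in / (√3·V_L·cosφ) = 3062 / (1.732 × 460 × 0.774) = 4.97 A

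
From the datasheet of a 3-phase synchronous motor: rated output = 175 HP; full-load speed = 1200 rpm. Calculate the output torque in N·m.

P_out = 175 × 746 = 130550 W
ω = 2π × 1200/60 = 125.7 rad/s
τ = P_out/ω = 130550/125.7 = 1040 N·m

1040 N·m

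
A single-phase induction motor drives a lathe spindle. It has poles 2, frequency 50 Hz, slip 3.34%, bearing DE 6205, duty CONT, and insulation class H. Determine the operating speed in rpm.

2900 rpm

n_s = 120f/p = 120×50/2 = 3000 rpm
n = n_s(1 − s) = 3000 × (1 − 0.0334) = 2900 rpm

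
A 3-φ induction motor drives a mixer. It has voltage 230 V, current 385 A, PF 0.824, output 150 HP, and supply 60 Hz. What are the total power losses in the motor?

14500 W

P_in = √3·V·I·cosφ = 1.732×230×385×0.824 = 126376 W
P_out = 150×746 = 111900 W
Losses = P_in − P_out = 126376 − 111900 = 14476 W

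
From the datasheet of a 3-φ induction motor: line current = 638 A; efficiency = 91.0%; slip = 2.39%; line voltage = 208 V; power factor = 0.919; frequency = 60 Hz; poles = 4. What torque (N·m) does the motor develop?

1040 N·m

P_in = √3·V·I·cosφ = 1.732 × 208 × 638 × 0.919 = 211226 W
P_out = η·P_in = 0.91 × 211226 = 192216 W
n_s = 120×60/4 = 1800 rpm; n = 1800×(1−0.0239) = 1757 rpm
ω = 2π×1757/60 = 184 rad/s
τ = P_out/ω = 192216/184 = 1040 N·m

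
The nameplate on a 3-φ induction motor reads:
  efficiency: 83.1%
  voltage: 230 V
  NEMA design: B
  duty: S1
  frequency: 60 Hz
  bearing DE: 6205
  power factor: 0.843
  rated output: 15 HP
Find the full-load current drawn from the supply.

P_out = 15 × 746 = 11190 W
P_in = P_out / η = 11190 / 0.831 = 13466 W
I_L = P_in / (√3·V_L·cosφ) = 13466 / (1.732 × 230 × 0.843) = 40.1 A

40.1 A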